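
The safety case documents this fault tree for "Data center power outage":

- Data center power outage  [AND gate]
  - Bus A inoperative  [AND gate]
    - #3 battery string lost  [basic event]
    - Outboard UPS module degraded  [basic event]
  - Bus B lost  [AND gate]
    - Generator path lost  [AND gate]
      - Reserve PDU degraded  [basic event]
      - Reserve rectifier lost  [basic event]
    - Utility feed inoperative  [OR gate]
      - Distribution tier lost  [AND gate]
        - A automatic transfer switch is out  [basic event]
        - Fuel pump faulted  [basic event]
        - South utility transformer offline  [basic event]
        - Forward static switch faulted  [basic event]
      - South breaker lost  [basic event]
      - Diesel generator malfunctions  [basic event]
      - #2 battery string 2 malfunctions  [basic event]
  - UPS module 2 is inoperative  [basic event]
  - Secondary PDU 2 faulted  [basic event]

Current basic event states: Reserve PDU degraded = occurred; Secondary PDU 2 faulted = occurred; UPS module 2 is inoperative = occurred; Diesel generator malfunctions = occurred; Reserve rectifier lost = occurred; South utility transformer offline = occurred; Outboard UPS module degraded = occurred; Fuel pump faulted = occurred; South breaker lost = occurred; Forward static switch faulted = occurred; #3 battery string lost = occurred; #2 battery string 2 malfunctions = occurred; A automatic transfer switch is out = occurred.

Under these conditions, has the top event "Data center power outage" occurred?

Yes

Bus A inoperative [AND]: #3 battery string lost=occurs, Outboard UPS module degraded=occurs → all inputs occur → occurs.
Generator path lost [AND]: Reserve PDU degraded=occurs, Reserve rectifier lost=occurs → all inputs occur → occurs.
Distribution tier lost [AND]: A automatic transfer switch is out=occurs, Fuel pump faulted=occurs, South utility transformer offline=occurs, Forward static switch faulted=occurs → all inputs occur → occurs.
Utility feed inoperative [OR]: Distribution tier lost=occurs, South breaker lost=occurs, Diesel generator malfunctions=occurs, #2 battery string 2 malfunctions=occurs → at least one input occurs → occurs.
Bus B lost [AND]: Generator path lost=occurs, Utility feed inoperative=occurs → all inputs occur → occurs.
Data center power outage [AND]: Bus A inoperative=occurs, Bus B lost=occurs, UPS module 2 is inoperative=occurs, Secondary PDU 2 faulted=occurs → all inputs occur → occurs.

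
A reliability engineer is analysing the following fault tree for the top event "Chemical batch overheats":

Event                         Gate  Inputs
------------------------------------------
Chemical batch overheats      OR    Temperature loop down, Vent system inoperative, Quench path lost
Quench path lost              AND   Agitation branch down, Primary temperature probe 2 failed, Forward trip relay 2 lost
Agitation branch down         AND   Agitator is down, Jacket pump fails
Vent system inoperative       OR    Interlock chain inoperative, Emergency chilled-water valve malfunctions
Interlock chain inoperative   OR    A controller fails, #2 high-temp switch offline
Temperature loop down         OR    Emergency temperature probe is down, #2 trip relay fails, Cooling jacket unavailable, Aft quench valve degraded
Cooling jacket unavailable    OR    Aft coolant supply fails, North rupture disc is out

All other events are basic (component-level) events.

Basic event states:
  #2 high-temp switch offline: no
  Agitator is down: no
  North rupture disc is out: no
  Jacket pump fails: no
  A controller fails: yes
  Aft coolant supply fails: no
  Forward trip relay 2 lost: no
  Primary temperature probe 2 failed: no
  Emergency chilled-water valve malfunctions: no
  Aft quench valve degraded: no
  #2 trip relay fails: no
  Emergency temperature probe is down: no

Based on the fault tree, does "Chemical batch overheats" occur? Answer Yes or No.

Yes

Cooling jacket unavailable [OR]: Aft coolant supply fails=not, North rupture disc is out=not → no input occurs → does not occur.
Temperature loop down [OR]: Emergency temperature probe is down=not, #2 trip relay fails=not, Cooling jacket unavailable=not, Aft quench valve degraded=not → no input occurs → does not occur.
Interlock chain inoperative [OR]: A controller fails=occurs, #2 high-temp switch offline=not → at least one input occurs → occurs.
Vent system inoperative [OR]: Interlock chain inoperative=occurs, Emergency chilled-water valve malfunctions=not → at least one input occurs → occurs.
Agitation branch down [AND]: Agitator is down=not, Jacket pump fails=not → not all inputs occur → does not occur.
Quench path lost [AND]: Agitation branch down=not, Primary temperature probe 2 failed=not, Forward trip relay 2 lost=not → not all inputs occur → does not occur.
Chemical batch overheats [OR]: Temperature loop down=not, Vent system inoperative=occurs, Quench path lost=not → at least one input occurs → occurs.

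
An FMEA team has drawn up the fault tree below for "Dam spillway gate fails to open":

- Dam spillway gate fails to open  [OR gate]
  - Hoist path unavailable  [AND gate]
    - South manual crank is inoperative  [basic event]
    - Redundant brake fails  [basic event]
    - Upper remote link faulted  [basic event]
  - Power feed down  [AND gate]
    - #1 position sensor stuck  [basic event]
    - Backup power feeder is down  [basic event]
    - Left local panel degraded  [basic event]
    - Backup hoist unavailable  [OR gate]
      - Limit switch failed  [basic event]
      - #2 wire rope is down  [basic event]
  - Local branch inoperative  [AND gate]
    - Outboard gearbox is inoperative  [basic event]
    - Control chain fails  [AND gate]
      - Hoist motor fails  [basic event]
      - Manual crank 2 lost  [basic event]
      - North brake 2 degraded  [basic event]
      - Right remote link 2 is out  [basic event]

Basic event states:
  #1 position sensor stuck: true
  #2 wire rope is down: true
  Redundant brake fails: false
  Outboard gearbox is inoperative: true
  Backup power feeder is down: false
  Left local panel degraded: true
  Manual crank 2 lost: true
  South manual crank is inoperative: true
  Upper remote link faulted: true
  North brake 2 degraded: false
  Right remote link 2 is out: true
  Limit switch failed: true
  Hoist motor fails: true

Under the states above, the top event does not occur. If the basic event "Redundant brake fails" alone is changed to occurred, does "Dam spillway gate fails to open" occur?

Counterfactual: set "Redundant brake fails" to occurred.
Hoist path unavailable [AND]: South manual crank is inoperative=occurs, Redundant brake fails=occurs, Upper remote link faulted=occurs → all inputs occur → occurs.
Backup hoist unavailable [OR]: Limit switch failed=occurs, #2 wire rope is down=occurs → at least one input occurs → occurs.
Power feed down [AND]: #1 position sensor stuck=occurs, Backup power feeder is down=not, Left local panel degraded=occurs, Backup hoist unavailable=occurs → not all inputs occur → does not occur.
Control chain fails [AND]: Hoist motor fails=occurs, Manual crank 2 lost=occurs, North brake 2 degraded=not, Right remote link 2 is out=occurs → not all inputs occur → does not occur.
Local branch inoperative [AND]: Outboard gearbox is inoperative=occurs, Control chain fails=not → not all inputs occur → does not occur.
Dam spillway gate fails to open [OR]: Hoist path unavailable=occurs, Power feed down=not, Local branch inoperative=not → at least one input occurs → occurs.

Yes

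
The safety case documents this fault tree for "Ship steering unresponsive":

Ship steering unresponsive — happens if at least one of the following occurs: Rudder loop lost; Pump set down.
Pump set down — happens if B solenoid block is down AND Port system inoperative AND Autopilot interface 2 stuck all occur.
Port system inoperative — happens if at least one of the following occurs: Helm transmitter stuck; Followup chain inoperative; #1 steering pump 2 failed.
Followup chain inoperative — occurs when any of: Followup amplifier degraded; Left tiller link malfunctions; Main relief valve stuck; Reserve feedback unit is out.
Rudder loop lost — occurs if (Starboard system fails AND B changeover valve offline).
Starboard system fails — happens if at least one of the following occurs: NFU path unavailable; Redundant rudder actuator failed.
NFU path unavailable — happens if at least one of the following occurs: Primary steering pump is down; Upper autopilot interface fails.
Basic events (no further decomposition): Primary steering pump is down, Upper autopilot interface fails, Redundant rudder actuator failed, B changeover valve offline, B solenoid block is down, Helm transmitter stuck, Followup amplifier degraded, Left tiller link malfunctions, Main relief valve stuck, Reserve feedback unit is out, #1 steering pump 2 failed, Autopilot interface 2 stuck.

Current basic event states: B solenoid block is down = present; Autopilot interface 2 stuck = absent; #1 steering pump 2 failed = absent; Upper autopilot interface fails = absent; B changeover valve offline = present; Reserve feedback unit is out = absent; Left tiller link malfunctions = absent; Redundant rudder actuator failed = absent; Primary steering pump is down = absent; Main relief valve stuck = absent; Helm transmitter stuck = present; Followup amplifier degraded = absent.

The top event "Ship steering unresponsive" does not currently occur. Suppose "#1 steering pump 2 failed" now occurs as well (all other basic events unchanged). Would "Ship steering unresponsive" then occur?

Counterfactual: set "#1 steering pump 2 failed" to occurred.
NFU path unavailable [OR]: Primary steering pump is down=not, Upper autopilot interface fails=not → no input occurs → does not occur.
Starboard system fails [OR]: NFU path unavailable=not, Redundant rudder actuator failed=not → no input occurs → does not occur.
Rudder loop lost [AND]: Starboard system fails=not, B changeover valve offline=occurs → not all inputs occur → does not occur.
Followup chain inoperative [OR]: Followup amplifier degraded=not, Left tiller link malfunctions=not, Main relief valve stuck=not, Reserve feedback unit is out=not → no input occurs → does not occur.
Port system inoperative [OR]: Helm transmitter stuck=occurs, Followup chain inoperative=not, #1 steering pump 2 failed=occurs → at least one input occurs → occurs.
Pump set down [AND]: B solenoid block is down=occurs, Port system inoperative=occurs, Autopilot interface 2 stuck=not → not all inputs occur → does not occur.
Ship steering unresponsive [OR]: Rudder loop lost=not, Pump set down=not → no input occurs → does not occur.

No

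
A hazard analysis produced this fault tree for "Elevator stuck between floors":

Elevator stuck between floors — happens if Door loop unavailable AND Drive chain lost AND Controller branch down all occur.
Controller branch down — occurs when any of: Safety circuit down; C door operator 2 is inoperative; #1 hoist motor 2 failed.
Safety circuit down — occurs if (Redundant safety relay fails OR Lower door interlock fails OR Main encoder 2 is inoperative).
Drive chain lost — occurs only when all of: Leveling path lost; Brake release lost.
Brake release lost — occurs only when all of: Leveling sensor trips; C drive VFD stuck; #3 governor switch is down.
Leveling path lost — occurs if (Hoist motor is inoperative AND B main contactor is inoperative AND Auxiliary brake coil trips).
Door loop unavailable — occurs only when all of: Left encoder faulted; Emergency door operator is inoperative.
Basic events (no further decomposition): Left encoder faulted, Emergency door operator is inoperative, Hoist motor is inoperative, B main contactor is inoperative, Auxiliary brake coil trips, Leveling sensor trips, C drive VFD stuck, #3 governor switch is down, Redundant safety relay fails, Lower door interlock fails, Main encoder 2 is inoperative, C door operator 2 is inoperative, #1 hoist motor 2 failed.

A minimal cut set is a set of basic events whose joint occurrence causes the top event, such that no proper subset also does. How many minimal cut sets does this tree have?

5

Door loop unavailable [AND]: one cut set from each child combined → 1 × 1 = 1 cut set(s).
Leveling path lost [AND]: one cut set from each child combined → 1 × 1 × 1 = 1 cut set(s).
Brake release lost [AND]: one cut set from each child combined → 1 × 1 × 1 = 1 cut set(s).
Drive chain lost [AND]: one cut set from each child combined → 1 × 1 = 1 cut set(s).
Safety circuit down [OR]: union of children's cut sets → 3 cut set(s).
Controller branch down [OR]: union of children's cut sets → 5 cut set(s).
Elevator stuck between floors [AND]: one cut set from each child combined → 1 × 1 × 5 = 5 cut set(s).
Minimal cut sets: {#3 governor switch is down, Auxiliary brake coil trips, B main contactor is inoperative, C drive VFD stuck, Emergency door operator is inoperative, Hoist motor is inoperative, Left encoder faulted, Leveling sensor trips, Redundant safety relay fails}; {#3 governor switch is down, Auxiliary brake coil trips, B main contactor is inoperative, C drive VFD stuck, Emergency door operator is inoperative, Hoist motor is inoperative, Left encoder faulted, Leveling sensor trips, Lower door interlock fails}; {#3 governor switch is down, Auxiliary brake coil trips, B main contactor is inoperative, C drive VFD stuck, Emergency door operator is inoperative, Hoist motor is inoperative, Left encoder faulted, Leveling sensor trips, Main encoder 2 is inoperative}; {#3 governor switch is down, Auxiliary brake coil trips, B main contactor is inoperative, C door operator 2 is inoperative, C drive VFD stuck, Emergency door operator is inoperative, Hoist motor is inoperative, Left encoder faulted, Leveling sensor trips}; {#1 hoist motor 2 failed, #3 governor switch is down, Auxiliary brake coil trips, B main contactor is inoperative, C drive VFD stuck, Emergency door operator is inoperative, Hoist motor is inoperative, Left encoder faulted, Leveling sensor trips}.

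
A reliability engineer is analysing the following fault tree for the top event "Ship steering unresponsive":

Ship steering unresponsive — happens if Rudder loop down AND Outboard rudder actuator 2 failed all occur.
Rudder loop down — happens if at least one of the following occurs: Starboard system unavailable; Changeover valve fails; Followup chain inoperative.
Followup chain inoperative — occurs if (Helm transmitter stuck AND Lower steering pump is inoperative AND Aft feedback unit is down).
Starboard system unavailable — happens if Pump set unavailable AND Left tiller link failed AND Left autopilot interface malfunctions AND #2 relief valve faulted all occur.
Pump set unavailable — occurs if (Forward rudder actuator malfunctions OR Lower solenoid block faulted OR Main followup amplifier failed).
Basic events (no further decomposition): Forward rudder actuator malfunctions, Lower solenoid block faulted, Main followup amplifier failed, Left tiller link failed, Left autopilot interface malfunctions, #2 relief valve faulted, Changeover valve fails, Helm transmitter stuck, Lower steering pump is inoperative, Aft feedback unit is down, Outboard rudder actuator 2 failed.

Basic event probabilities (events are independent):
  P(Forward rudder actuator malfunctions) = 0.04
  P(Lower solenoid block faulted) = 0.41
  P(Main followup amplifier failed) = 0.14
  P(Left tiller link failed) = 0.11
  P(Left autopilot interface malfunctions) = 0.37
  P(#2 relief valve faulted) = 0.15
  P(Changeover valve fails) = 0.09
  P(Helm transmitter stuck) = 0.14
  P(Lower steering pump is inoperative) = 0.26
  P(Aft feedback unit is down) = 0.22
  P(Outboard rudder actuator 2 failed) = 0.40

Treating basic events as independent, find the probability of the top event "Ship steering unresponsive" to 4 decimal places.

0.0400

P(Pump set unavailable) [OR] = 1 − (1−0.04) × (1−0.41) × (1−0.14) = 0.512896
P(Starboard system unavailable) [AND] = 0.512896 × 0.11 × 0.37 × 0.15 = 0.003131
P(Followup chain inoperative) [AND] = 0.14 × 0.26 × 0.22 = 0.008008
P(Rudder loop down) [OR] = 1 − (1−0.003131) × (1−0.09) × (1−0.008008) = 0.100114
P(Ship steering unresponsive) [AND] = 0.100114 × 0.40 = 0.040046
Rounded to 4 decimal places: P(Ship steering unresponsive) ≈ 0.0400.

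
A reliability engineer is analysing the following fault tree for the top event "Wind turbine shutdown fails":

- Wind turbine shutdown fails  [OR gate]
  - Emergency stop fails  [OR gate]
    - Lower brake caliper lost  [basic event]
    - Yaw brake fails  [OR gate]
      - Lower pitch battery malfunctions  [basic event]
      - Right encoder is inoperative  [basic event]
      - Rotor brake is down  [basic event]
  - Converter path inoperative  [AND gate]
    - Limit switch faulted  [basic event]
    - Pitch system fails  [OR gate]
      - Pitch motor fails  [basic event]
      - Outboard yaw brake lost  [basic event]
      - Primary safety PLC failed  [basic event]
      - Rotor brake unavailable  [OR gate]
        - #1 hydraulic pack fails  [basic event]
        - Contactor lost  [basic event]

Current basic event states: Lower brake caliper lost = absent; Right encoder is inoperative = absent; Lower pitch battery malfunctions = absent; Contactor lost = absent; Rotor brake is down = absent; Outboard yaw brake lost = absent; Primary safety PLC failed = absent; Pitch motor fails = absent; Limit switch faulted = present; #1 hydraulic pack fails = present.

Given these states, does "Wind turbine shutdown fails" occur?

Yes

Yaw brake fails [OR]: Lower pitch battery malfunctions=not, Right encoder is inoperative=not, Rotor brake is down=not → no input occurs → does not occur.
Emergency stop fails [OR]: Lower brake caliper lost=not, Yaw brake fails=not → no input occurs → does not occur.
Rotor brake unavailable [OR]: #1 hydraulic pack fails=occurs, Contactor lost=not → at least one input occurs → occurs.
Pitch system fails [OR]: Pitch motor fails=not, Outboard yaw brake lost=not, Primary safety PLC failed=not, Rotor brake unavailable=occurs → at least one input occurs → occurs.
Converter path inoperative [AND]: Limit switch faulted=occurs, Pitch system fails=occurs → all inputs occur → occurs.
Wind turbine shutdown fails [OR]: Emergency stop fails=not, Converter path inoperative=occurs → at least one input occurs → occurs.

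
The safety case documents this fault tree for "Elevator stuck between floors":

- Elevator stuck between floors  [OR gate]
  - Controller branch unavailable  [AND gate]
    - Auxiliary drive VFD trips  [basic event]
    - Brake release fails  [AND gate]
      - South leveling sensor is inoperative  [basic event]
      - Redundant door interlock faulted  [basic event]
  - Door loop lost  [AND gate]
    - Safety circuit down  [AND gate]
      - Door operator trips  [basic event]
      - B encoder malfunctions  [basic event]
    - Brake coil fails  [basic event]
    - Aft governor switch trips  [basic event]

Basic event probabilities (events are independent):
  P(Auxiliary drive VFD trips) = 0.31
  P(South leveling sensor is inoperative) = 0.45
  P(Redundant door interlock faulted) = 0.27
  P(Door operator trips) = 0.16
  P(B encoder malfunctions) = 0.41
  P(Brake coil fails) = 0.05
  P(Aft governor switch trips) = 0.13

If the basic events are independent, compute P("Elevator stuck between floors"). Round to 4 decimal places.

0.0381

P(Brake release fails) [AND] = 0.45 × 0.27 = 0.121500
P(Controller branch unavailable) [AND] = 0.31 × 0.121500 = 0.037665
P(Safety circuit down) [AND] = 0.16 × 0.41 = 0.065600
P(Door loop lost) [AND] = 0.065600 × 0.05 × 0.13 = 0.000426
P(Elevator stuck between floors) [OR] = 1 − (1−0.037665) × (1−0.000426) = 0.038075
Rounded to 4 decimal places: P(Elevator stuck between floors) ≈ 0.0381.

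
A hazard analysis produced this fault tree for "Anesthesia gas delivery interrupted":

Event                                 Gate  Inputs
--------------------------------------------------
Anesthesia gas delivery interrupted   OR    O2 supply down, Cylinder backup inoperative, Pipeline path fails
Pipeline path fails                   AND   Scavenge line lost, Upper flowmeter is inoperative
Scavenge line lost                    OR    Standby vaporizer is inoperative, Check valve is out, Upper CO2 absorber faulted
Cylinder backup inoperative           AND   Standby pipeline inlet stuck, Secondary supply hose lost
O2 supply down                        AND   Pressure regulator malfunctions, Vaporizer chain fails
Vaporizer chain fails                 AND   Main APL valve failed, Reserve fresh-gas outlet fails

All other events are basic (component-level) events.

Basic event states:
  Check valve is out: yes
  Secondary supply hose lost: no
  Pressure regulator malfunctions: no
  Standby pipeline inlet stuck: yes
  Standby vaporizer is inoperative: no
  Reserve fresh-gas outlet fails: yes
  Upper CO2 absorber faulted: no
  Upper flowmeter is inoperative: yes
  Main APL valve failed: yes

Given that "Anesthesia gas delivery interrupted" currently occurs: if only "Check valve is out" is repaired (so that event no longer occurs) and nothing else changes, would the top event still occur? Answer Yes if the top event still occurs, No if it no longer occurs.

Counterfactual: set "Check valve is out" to not occurred.
Vaporizer chain fails [AND]: Main APL valve failed=occurs, Reserve fresh-gas outlet fails=occurs → all inputs occur → occurs.
O2 supply down [AND]: Pressure regulator malfunctions=not, Vaporizer chain fails=occurs → not all inputs occur → does not occur.
Cylinder backup inoperative [AND]: Standby pipeline inlet stuck=occurs, Secondary supply hose lost=not → not all inputs occur → does not occur.
Scavenge line lost [OR]: Standby vaporizer is inoperative=not, Check valve is out=not, Upper CO2 absorber faulted=not → no input occurs → does not occur.
Pipeline path fails [AND]: Scavenge line lost=not, Upper flowmeter is inoperative=occurs → not all inputs occur → does not occur.
Anesthesia gas delivery interrupted [OR]: O2 supply down=not, Cylinder backup inoperative=not, Pipeline path fails=not → no input occurs → does not occur.

No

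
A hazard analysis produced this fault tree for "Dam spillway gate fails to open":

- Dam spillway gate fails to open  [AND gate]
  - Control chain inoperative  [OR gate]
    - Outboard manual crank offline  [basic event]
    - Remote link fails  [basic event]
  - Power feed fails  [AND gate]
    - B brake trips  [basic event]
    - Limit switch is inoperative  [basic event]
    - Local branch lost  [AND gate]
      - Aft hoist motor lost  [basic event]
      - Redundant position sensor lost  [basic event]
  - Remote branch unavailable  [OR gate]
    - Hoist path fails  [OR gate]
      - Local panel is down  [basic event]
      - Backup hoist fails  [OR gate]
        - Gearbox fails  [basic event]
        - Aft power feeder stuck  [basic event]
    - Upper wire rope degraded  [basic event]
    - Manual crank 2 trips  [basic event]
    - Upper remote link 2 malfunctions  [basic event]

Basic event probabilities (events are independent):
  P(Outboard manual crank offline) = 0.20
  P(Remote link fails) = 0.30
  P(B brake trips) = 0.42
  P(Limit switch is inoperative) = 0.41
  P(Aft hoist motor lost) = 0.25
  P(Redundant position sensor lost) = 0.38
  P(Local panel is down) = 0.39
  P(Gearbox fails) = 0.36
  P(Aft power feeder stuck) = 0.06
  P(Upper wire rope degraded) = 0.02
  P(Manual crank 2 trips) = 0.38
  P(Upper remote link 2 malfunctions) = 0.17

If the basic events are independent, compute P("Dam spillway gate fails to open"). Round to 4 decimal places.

0.0059

P(Control chain inoperative) [OR] = 1 − (1−0.20) × (1−0.30) = 0.440000
P(Local branch lost) [AND] = 0.25 × 0.38 = 0.095000
P(Power feed fails) [AND] = 0.42 × 0.41 × 0.095000 = 0.016359
P(Backup hoist fails) [OR] = 1 − (1−0.36) × (1−0.06) = 0.398400
P(Hoist path fails) [OR] = 1 − (1−0.39) × (1−0.398400) = 0.633024
P(Remote branch unavailable) [OR] = 1 − (1−0.633024) × (1−0.02) × (1−0.38) × (1−0.17) = 0.814931
P(Dam spillway gate fails to open) [AND] = 0.440000 × 0.016359 × 0.814931 = 0.005866
Rounded to 4 decimal places: P(Dam spillway gate fails to open) ≈ 0.0059.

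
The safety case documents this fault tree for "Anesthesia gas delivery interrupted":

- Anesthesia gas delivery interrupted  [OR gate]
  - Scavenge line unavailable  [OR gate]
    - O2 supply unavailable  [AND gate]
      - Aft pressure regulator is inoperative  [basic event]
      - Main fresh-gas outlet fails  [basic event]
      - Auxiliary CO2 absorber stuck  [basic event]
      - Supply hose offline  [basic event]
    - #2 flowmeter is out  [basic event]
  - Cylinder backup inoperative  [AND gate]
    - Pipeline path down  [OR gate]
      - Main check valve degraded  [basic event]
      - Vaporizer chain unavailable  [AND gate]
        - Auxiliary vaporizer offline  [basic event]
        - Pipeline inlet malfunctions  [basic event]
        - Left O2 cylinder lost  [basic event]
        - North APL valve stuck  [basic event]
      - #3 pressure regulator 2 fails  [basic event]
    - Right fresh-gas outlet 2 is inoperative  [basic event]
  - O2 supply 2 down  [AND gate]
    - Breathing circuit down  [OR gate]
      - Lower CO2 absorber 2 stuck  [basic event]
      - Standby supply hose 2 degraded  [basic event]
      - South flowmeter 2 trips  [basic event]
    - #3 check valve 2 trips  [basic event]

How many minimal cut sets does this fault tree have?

8

O2 supply unavailable [AND]: one cut set from each child combined → 1 × 1 × 1 × 1 = 1 cut set(s).
Scavenge line unavailable [OR]: union of children's cut sets → 2 cut set(s).
Vaporizer chain unavailable [AND]: one cut set from each child combined → 1 × 1 × 1 × 1 = 1 cut set(s).
Pipeline path down [OR]: union of children's cut sets → 3 cut set(s).
Cylinder backup inoperative [AND]: one cut set from each child combined → 3 × 1 = 3 cut set(s).
Breathing circuit down [OR]: union of children's cut sets → 3 cut set(s).
O2 supply 2 down [AND]: one cut set from each child combined → 3 × 1 = 3 cut set(s).
Anesthesia gas delivery interrupted [OR]: union of children's cut sets → 8 cut set(s).
Minimal cut sets: {Aft pressure regulator is inoperative, Auxiliary CO2 absorber stuck, Main fresh-gas outlet fails, Supply hose offline}; {#2 flowmeter is out}; {Main check valve degraded, Right fresh-gas outlet 2 is inoperative}; {Auxiliary vaporizer offline, Left O2 cylinder lost, North APL valve stuck, Pipeline inlet malfunctions, Right fresh-gas outlet 2 is inoperative}; {#3 pressure regulator 2 fails, Right fresh-gas outlet 2 is inoperative}; {#3 check valve 2 trips, Lower CO2 absorber 2 stuck}; {#3 check valve 2 trips, Standby supply hose 2 degraded}; {#3 check valve 2 trips, South flowmeter 2 trips}.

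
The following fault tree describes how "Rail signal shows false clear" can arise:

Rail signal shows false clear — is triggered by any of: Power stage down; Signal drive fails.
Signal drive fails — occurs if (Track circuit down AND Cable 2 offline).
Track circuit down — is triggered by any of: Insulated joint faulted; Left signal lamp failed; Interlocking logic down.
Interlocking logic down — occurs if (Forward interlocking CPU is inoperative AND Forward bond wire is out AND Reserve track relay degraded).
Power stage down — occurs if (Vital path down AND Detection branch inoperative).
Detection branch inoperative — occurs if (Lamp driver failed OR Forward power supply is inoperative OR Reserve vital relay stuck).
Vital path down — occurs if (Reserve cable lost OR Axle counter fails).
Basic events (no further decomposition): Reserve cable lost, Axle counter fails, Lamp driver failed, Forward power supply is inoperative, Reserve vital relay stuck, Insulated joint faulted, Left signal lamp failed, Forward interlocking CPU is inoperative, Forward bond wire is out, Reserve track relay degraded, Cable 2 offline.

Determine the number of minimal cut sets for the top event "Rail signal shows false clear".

Vital path down [OR]: union of children's cut sets → 2 cut set(s).
Detection branch inoperative [OR]: union of children's cut sets → 3 cut set(s).
Power stage down [AND]: one cut set from each child combined → 2 × 3 = 6 cut set(s).
Interlocking logic down [AND]: one cut set from each child combined → 1 × 1 × 1 = 1 cut set(s).
Track circuit down [OR]: union of children's cut sets → 3 cut set(s).
Signal drive fails [AND]: one cut set from each child combined → 3 × 1 = 3 cut set(s).
Rail signal shows false clear [OR]: union of children's cut sets → 9 cut set(s).
Minimal cut sets: {Lamp driver failed, Reserve cable lost}; {Forward power supply is inoperative, Reserve cable lost}; {Reserve cable lost, Reserve vital relay stuck}; {Axle counter fails, Lamp driver failed}; {Axle counter fails, Forward power supply is inoperative}; {Axle counter fails, Reserve vital relay stuck}; {Cable 2 offline, Insulated joint faulted}; {Cable 2 offline, Left signal lamp failed}; {Cable 2 offline, Forward bond wire is out, Forward interlocking CPU is inoperative, Reserve track relay degraded}.

9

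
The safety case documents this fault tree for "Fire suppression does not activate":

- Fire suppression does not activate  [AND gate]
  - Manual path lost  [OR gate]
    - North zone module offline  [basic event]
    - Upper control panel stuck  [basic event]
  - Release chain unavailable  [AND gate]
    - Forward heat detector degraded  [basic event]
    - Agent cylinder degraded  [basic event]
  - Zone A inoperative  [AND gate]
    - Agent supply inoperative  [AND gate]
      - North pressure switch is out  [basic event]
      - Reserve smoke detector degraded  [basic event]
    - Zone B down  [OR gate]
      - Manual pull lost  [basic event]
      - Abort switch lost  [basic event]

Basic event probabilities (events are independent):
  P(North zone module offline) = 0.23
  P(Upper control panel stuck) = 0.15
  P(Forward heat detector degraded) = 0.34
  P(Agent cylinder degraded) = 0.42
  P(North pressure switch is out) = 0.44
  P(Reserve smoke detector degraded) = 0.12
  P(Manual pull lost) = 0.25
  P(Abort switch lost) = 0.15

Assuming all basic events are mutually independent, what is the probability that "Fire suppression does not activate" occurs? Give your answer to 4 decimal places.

P(Manual path lost) [OR] = 1 − (1−0.23) × (1−0.15) = 0.345500
P(Release chain unavailable) [AND] = 0.34 × 0.42 = 0.142800
P(Agent supply inoperative) [AND] = 0.44 × 0.12 = 0.052800
P(Zone B down) [OR] = 1 − (1−0.25) × (1−0.15) = 0.362500
P(Zone A inoperative) [AND] = 0.052800 × 0.362500 = 0.019140
P(Fire suppression does not activate) [AND] = 0.345500 × 0.142800 × 0.019140 = 0.000944
Rounded to 4 decimal places: P(Fire suppression does not activate) ≈ 0.0009.

0.0009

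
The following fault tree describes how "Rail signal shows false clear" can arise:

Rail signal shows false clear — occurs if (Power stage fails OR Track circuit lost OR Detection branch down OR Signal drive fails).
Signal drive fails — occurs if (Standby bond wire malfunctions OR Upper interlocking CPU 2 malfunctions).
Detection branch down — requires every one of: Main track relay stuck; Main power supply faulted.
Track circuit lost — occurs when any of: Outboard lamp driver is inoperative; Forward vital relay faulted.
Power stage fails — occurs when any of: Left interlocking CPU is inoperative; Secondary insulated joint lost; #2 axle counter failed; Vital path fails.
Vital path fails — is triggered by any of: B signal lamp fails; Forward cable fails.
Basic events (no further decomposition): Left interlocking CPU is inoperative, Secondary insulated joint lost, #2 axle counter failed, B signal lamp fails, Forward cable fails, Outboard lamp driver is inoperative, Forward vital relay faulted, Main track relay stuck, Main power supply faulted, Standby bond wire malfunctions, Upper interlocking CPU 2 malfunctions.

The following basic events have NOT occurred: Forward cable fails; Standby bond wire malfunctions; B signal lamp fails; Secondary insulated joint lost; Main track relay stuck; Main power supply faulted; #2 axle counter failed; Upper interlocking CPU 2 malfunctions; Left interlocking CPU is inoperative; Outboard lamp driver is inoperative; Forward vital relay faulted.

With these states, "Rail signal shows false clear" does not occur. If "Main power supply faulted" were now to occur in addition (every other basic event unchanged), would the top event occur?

Counterfactual: set "Main power supply faulted" to occurred.
Vital path fails [OR]: B signal lamp fails=not, Forward cable fails=not → no input occurs → does not occur.
Power stage fails [OR]: Left interlocking CPU is inoperative=not, Secondary insulated joint lost=not, #2 axle counter failed=not, Vital path fails=not → no input occurs → does not occur.
Track circuit lost [OR]: Outboard lamp driver is inoperative=not, Forward vital relay faulted=not → no input occurs → does not occur.
Detection branch down [AND]: Main track relay stuck=not, Main power supply faulted=occurs → not all inputs occur → does not occur.
Signal drive fails [OR]: Standby bond wire malfunctions=not, Upper interlocking CPU 2 malfunctions=not → no input occurs → does not occur.
Rail signal shows false clear [OR]: Power stage fails=not, Track circuit lost=not, Detection branch down=not, Signal drive fails=not → no input occurs → does not occur.

No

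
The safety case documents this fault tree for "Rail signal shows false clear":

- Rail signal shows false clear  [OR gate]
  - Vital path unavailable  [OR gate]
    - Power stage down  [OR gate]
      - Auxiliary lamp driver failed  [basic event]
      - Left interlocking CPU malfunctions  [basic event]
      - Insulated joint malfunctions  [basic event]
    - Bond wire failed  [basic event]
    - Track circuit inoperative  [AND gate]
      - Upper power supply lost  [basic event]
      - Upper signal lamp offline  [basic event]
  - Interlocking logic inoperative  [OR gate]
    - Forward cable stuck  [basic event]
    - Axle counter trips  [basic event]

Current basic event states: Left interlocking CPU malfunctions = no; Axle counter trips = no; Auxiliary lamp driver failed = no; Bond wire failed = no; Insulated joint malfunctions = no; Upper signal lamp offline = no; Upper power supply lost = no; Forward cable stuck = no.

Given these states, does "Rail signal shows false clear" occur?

No

Power stage down [OR]: Auxiliary lamp driver failed=not, Left interlocking CPU malfunctions=not, Insulated joint malfunctions=not → no input occurs → does not occur.
Track circuit inoperative [AND]: Upper power supply lost=not, Upper signal lamp offline=not → not all inputs occur → does not occur.
Vital path unavailable [OR]: Power stage down=not, Bond wire failed=not, Track circuit inoperative=not → no input occurs → does not occur.
Interlocking logic inoperative [OR]: Forward cable stuck=not, Axle counter trips=not → no input occurs → does not occur.
Rail signal shows false clear [OR]: Vital path unavailable=not, Interlocking logic inoperative=not → no input occurs → does not occur.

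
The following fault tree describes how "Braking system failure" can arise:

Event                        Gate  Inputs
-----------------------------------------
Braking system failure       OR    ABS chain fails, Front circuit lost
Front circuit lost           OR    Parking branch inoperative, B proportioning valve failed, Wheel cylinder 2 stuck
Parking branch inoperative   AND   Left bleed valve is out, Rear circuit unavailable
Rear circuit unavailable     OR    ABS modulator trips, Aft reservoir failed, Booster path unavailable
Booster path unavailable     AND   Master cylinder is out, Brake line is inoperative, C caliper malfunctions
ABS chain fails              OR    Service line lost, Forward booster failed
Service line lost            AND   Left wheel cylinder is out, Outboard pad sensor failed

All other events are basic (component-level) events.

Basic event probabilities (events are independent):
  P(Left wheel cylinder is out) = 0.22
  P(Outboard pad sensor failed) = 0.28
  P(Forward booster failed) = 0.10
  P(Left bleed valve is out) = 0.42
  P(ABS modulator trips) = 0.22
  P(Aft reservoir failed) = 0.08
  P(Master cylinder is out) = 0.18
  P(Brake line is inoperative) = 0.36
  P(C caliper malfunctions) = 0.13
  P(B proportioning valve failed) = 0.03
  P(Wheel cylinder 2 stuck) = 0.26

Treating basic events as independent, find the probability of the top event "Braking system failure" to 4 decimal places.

P(Service line lost) [AND] = 0.22 × 0.28 = 0.061600
P(ABS chain fails) [OR] = 1 − (1−0.061600) × (1−0.10) = 0.155440
P(Booster path unavailable) [AND] = 0.18 × 0.36 × 0.13 = 0.008424
P(Rear circuit unavailable) [OR] = 1 − (1−0.22) × (1−0.08) × (1−0.008424) = 0.288445
P(Parking branch inoperative) [AND] = 0.42 × 0.288445 = 0.121147
P(Front circuit lost) [OR] = 1 − (1−0.121147) × (1−0.03) × (1−0.26) = 0.369159
P(Braking system failure) [OR] = 1 − (1−0.155440) × (1−0.369159) = 0.467217
Rounded to 4 decimal places: P(Braking system failure) ≈ 0.4672.

0.4672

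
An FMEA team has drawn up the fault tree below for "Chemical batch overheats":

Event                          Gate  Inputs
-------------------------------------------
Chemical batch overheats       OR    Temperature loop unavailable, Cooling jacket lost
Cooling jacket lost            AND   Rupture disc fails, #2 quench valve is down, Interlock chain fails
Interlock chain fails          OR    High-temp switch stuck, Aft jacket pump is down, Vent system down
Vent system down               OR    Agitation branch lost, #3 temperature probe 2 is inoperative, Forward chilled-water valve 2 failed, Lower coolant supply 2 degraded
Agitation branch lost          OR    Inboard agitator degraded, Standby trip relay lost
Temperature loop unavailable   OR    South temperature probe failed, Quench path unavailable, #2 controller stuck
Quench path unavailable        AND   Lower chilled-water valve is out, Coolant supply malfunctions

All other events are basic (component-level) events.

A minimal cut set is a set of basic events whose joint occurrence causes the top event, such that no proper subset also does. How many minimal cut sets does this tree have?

10

Quench path unavailable [AND]: one cut set from each child combined → 1 × 1 = 1 cut set(s).
Temperature loop unavailable [OR]: union of children's cut sets → 3 cut set(s).
Agitation branch lost [OR]: union of children's cut sets → 2 cut set(s).
Vent system down [OR]: union of children's cut sets → 5 cut set(s).
Interlock chain fails [OR]: union of children's cut sets → 7 cut set(s).
Cooling jacket lost [AND]: one cut set from each child combined → 1 × 1 × 7 = 7 cut set(s).
Chemical batch overheats [OR]: union of children's cut sets → 10 cut set(s).
Minimal cut sets: {South temperature probe failed}; {Coolant supply malfunctions, Lower chilled-water valve is out}; {#2 controller stuck}; {#2 quench valve is down, High-temp switch stuck, Rupture disc fails}; {#2 quench valve is down, Aft jacket pump is down, Rupture disc fails}; {#2 quench valve is down, Inboard agitator degraded, Rupture disc fails}; {#2 quench valve is down, Rupture disc fails, Standby trip relay lost}; {#2 quench valve is down, #3 temperature probe 2 is inoperative, Rupture disc fails}; {#2 quench valve is down, Forward chilled-water valve 2 failed, Rupture disc fails}; {#2 quench valve is down, Lower coolant supply 2 degraded, Rupture disc fails}.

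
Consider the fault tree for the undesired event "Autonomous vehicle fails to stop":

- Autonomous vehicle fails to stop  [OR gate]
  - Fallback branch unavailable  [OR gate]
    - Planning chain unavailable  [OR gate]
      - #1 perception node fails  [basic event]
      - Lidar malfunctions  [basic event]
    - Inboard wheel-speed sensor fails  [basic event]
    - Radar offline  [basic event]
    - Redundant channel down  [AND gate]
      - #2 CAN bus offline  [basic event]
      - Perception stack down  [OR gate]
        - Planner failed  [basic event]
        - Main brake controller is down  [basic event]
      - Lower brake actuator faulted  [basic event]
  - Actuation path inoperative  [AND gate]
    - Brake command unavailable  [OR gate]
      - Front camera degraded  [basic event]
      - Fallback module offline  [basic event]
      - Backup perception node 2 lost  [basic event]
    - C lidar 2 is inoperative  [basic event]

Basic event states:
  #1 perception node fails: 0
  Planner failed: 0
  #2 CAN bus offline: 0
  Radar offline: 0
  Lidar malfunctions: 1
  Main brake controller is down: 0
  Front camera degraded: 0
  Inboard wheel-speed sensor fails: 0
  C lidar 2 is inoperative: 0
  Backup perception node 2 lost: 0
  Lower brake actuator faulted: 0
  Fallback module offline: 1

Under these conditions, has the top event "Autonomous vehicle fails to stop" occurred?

Yes

Planning chain unavailable [OR]: #1 perception node fails=not, Lidar malfunctions=occurs → at least one input occurs → occurs.
Perception stack down [OR]: Planner failed=not, Main brake controller is down=not → no input occurs → does not occur.
Redundant channel down [AND]: #2 CAN bus offline=not, Perception stack down=not, Lower brake actuator faulted=not → not all inputs occur → does not occur.
Fallback branch unavailable [OR]: Planning chain unavailable=occurs, Inboard wheel-speed sensor fails=not, Radar offline=not, Redundant channel down=not → at least one input occurs → occurs.
Brake command unavailable [OR]: Front camera degraded=not, Fallback module offline=occurs, Backup perception node 2 lost=not → at least one input occurs → occurs.
Actuation path inoperative [AND]: Brake command unavailable=occurs, C lidar 2 is inoperative=not → not all inputs occur → does not occur.
Autonomous vehicle fails to stop [OR]: Fallback branch unavailable=occurs, Actuation path inoperative=not → at least one input occurs → occurs.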